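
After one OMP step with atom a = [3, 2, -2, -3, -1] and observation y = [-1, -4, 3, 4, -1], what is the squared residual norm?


a^T a = 27.
a^T y = -28.
coeff = -28/27 = -28/27.
||r||^2 = 377/27.

377/27


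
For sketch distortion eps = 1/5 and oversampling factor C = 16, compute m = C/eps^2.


1/eps = 5.
(1/eps)^2 = 25.
m = 16*25 = 400.

400


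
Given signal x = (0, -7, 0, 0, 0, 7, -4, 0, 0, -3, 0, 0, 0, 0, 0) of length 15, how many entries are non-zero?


Non-zero positions: [1, 5, 6, 9].
Sparsity = 4.

4


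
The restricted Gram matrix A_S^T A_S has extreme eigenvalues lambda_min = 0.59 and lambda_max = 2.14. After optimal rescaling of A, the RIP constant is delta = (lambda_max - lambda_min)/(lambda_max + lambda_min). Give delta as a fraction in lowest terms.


lambda_max - lambda_min = 2.14 - 0.59 = 1.55.
lambda_max + lambda_min = 2.14 + 0.59 = 2.73.
delta = 1.55/2.73 = 155/273.

155/273


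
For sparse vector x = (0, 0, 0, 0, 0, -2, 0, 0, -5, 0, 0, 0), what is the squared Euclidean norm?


Non-zero entries: [(5, -2), (8, -5)]
Squares: [4, 25]
||x||_2^2 = sum = 29.

29


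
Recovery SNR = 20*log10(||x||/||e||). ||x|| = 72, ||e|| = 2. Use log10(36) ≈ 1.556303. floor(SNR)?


||x||/||e|| = 72/2 = 36.
log10(36) ≈ 1.556303.
20*log10(||x||/||e||) ≈ 20*1.556303 = 31.12606.
floor(31.12606) = 31.

31


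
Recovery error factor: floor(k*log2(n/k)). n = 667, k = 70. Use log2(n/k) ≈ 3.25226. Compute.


log2(n/k) = log2(667/70) ≈ 3.25226.
k*log2(n/k) ≈ 70*3.25226 = 227.6582.
floor(227.6582) = 227.

227


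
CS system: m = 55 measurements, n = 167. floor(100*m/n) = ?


100*m/n = 100*55/167 ≈ 32.9341.
floor = 32.

32


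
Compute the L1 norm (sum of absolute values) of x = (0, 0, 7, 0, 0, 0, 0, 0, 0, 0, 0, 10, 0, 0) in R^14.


Non-zero entries: [(2, 7), (11, 10)]
Absolute values: [7, 10]
||x||_1 = sum = 17.

17


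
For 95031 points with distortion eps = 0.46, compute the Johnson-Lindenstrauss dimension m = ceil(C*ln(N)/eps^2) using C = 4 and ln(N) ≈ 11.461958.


ln(95031) ≈ 11.461958.
eps^2 = 0.46^2 = 0.2116.
C*ln(N)/eps^2 ≈ 4*11.461958/0.2116 ≈ 216.6722.
m = ceil(216.6722) = 217.

217


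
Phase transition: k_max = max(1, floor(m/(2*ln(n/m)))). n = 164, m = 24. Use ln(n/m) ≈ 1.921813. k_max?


n/m = 164/24 = 41/6.
ln(n/m) ≈ 1.921813.
2*ln(n/m) ≈ 3.843626.
m/(2*ln(n/m)) ≈ 24/3.843626 ≈ 6.2441.
floor = 6.
k_max = max(1, 6) = 6.

6


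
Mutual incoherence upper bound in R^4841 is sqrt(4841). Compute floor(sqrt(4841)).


69^2 = 4761 <= 4841 < 4900 = 70^2, so 69 <= sqrt(4841) < 70.
floor(sqrt(4841)) = 69.

69


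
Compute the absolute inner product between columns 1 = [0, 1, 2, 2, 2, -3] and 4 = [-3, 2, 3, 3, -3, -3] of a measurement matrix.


Inner product: 0*-3 + 1*2 + 2*3 + 2*3 + 2*-3 + -3*-3
Products: [0, 2, 6, 6, -6, 9]
Sum = 17.
|dot| = 17.

17


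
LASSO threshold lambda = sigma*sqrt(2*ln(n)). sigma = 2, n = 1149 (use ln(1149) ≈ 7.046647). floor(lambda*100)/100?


ln(1149) ≈ 7.046647.
2*ln(n) ≈ 14.093294.
sqrt(2*ln(n)) ≈ sqrt(14.093294) ≈ 3.754104.
lambda ≈ 2*3.754104 = 7.508208.
floor(lambda*100)/100 = 7.50.

7.50


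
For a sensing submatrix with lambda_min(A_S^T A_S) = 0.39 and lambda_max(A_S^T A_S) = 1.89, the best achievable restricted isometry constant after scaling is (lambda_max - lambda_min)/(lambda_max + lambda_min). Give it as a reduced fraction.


lambda_max - lambda_min = 1.89 - 0.39 = 1.50.
lambda_max + lambda_min = 1.89 + 0.39 = 2.28.
delta = 1.50/2.28 = 150/228 = 25/38.

25/38


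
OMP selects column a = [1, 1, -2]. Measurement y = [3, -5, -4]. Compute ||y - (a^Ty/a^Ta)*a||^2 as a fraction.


a^T a = 6.
a^T y = 6.
coeff = 6/6 = 1.
||r||^2 = 44.

44


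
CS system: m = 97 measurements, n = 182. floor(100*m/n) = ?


100*m/n = 100*97/182 ≈ 53.2967.
floor = 53.

53


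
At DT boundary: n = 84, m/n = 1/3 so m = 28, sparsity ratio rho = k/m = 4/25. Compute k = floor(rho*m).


m = 1/3*84 = 28.
rho = 4/25.
rho*m = 4/25*28 = 4.48.
k = floor(4.48) = 4.

4


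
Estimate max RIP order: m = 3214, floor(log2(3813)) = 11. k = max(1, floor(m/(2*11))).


floor(log2(3813)) = 11.
2*11 = 22.
m/(2*floor(log2(n))) = 3214/22 ≈ 146.0909.
floor = 146.
k = max(1, 146) = 146.

146


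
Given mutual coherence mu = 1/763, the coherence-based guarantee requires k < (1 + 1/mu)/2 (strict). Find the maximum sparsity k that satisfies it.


1/mu = 763.
1 + 1/mu = 764.
(1 + 1/mu)/2 = 382 is an integer and the inequality is strict, so k_max = 382 - 1 = 381.

381


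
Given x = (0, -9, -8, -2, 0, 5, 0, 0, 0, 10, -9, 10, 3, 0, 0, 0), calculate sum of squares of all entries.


Non-zero entries: [(1, -9), (2, -8), (3, -2), (5, 5), (9, 10), (10, -9), (11, 10), (12, 3)]
Squares: [81, 64, 4, 25, 100, 81, 100, 9]
||x||_2^2 = sum = 464.

464


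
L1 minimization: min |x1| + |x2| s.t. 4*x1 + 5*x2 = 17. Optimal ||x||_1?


Axis intercepts:
  x1 = 17/4, x2 = 0: L1 = 17/4
  x1 = 0, x2 = 17/5: L1 = 17/5
x* = (0, 17/5)
||x*||_1 = 17/5.

17/5


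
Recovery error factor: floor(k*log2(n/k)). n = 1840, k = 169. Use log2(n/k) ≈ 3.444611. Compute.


log2(n/k) = log2(1840/169) ≈ 3.444611.
k*log2(n/k) ≈ 169*3.444611 = 582.139259.
floor(582.139259) = 582.

582


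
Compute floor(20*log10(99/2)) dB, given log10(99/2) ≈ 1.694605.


||x||/||e|| = 99/2.
log10(99/2) ≈ 1.694605.
20*log10(||x||/||e||) ≈ 20*1.694605 = 33.8921.
floor(33.8921) = 33.

33


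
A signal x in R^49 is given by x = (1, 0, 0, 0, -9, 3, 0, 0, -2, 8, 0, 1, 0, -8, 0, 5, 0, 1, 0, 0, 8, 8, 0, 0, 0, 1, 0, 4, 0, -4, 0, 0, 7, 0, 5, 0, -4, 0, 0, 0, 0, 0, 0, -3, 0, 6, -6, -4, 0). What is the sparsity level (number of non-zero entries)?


Non-zero positions: [0, 4, 5, 8, 9, 11, 13, 15, 17, 20, 21, 25, 27, 29, 32, 34, 36, 43, 45, 46, 47].
Sparsity = 21.

21


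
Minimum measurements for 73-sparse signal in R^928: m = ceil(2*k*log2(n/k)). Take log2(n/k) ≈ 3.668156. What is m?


log2(n/k) = log2(928/73) ≈ 3.668156.
2*k*log2(n/k) ≈ 2*73*3.668156 = 535.550776.
m = ceil(535.550776) = 536.

536


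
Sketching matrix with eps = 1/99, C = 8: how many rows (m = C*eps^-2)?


1/eps = 99.
(1/eps)^2 = 9801.
m = 8*9801 = 78408.

78408


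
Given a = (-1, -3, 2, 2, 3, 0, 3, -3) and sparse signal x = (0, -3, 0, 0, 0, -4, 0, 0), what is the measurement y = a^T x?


Non-zero terms: ['-3*-3', '0*-4']
Products: [9, 0]
y = sum = 9.

9


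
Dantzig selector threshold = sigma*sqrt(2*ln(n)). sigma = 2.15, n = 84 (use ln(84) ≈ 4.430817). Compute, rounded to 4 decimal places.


ln(84) ≈ 4.430817.
2*ln(n) ≈ 8.861634.
sqrt(2*ln(n)) ≈ sqrt(8.861634) ≈ 2.97685.
threshold ≈ 2.15*2.97685 = 6.4002275 ≈ 6.4002.

6.4002


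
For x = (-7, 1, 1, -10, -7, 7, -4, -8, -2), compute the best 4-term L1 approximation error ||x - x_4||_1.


Sorted |x_i| descending: [10, 8, 7, 7, 7, 4, 2, 1, 1]
Keep top 4: [10, 8, 7, 7]
Tail entries: [7, 4, 2, 1, 1]
L1 error = sum of tail = 15.

15


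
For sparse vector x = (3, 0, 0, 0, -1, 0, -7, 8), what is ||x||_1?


Non-zero entries: [(0, 3), (4, -1), (6, -7), (7, 8)]
Absolute values: [3, 1, 7, 8]
||x||_1 = sum = 19.

19


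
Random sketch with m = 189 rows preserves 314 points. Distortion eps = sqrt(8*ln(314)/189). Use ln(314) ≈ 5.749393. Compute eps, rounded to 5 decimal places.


ln(314) ≈ 5.749393.
8*ln(N)/m ≈ 8*5.749393/189 ≈ 0.24336055.
eps = sqrt(0.24336055) ≈ 0.4933159 ≈ 0.49332.

0.49332


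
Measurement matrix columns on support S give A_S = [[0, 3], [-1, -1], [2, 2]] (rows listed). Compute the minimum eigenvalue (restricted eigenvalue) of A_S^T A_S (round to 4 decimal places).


A_S^T A_S = [[5, 5], [5, 14]].
trace = 19.
det = 45.
disc = trace^2 - 4*det = 361 - 4*45 = 181.
sqrt(181) ≈ 13.453624.
lam_min = (19 - sqrt(181))/2 ≈ (19 - 13.453624)/2 = 2.773188 ≈ 2.7732.

2.7732


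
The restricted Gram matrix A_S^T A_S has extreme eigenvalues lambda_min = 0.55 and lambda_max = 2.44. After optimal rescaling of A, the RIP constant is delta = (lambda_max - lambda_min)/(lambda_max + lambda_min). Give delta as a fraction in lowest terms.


lambda_max - lambda_min = 2.44 - 0.55 = 1.89.
lambda_max + lambda_min = 2.44 + 0.55 = 2.99.
delta = 1.89/2.99 = 189/299.

189/299


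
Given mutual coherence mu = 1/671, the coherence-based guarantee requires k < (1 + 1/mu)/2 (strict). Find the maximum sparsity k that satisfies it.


1/mu = 671.
1 + 1/mu = 672.
(1 + 1/mu)/2 = 336 is an integer and the inequality is strict, so k_max = 336 - 1 = 335.

335


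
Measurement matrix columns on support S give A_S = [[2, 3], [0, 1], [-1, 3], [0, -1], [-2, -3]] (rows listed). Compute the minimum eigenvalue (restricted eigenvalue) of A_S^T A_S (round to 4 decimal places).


A_S^T A_S = [[9, 9], [9, 29]].
trace = 38.
det = 180.
disc = trace^2 - 4*det = 1444 - 4*180 = 724.
sqrt(724) ≈ 26.907248.
lam_min = (38 - sqrt(724))/2 ≈ (38 - 26.907248)/2 = 5.546376 ≈ 5.5464.

5.5464


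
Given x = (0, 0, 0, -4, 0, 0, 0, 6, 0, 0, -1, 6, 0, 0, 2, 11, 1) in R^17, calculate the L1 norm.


Non-zero entries: [(3, -4), (7, 6), (10, -1), (11, 6), (14, 2), (15, 11), (16, 1)]
Absolute values: [4, 6, 1, 6, 2, 11, 1]
||x||_1 = sum = 31.

31


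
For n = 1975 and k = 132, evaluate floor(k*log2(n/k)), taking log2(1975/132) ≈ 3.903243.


log2(n/k) = log2(1975/132) ≈ 3.903243.
k*log2(n/k) ≈ 132*3.903243 = 515.228076.
floor(515.228076) = 515.

515


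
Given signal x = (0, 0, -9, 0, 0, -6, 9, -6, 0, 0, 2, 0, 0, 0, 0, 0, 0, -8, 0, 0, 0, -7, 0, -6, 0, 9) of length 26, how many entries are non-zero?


Non-zero positions: [2, 5, 6, 7, 10, 17, 21, 23, 25].
Sparsity = 9.

9


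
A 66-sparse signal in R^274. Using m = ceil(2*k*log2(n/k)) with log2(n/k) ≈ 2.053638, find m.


log2(n/k) = log2(274/66) ≈ 2.053638.
2*k*log2(n/k) ≈ 2*66*2.053638 = 271.080216.
m = ceil(271.080216) = 272.

272


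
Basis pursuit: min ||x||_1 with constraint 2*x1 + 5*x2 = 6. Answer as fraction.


Axis intercepts:
  x1 = 3, x2 = 0: L1 = 3
  x1 = 0, x2 = 6/5: L1 = 6/5
x* = (0, 6/5)
||x*||_1 = 6/5.

6/5


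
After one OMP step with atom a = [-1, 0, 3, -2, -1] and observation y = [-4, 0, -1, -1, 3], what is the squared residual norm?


a^T a = 15.
a^T y = 0.
coeff = 0/15 = 0.
||r||^2 = 27.

27


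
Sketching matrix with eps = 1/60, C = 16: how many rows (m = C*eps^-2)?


1/eps = 60.
(1/eps)^2 = 3600.
m = 16*3600 = 57600.

57600


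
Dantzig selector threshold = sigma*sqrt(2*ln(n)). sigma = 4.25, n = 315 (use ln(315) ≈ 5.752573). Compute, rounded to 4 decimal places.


ln(315) ≈ 5.752573.
2*ln(n) ≈ 11.505146.
sqrt(2*ln(n)) ≈ sqrt(11.505146) ≈ 3.391924.
threshold ≈ 4.25*3.391924 = 14.415677 ≈ 14.4157.

14.4157


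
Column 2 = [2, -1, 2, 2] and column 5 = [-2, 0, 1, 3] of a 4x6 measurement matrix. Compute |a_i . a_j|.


Inner product: 2*-2 + -1*0 + 2*1 + 2*3
Products: [-4, 0, 2, 6]
Sum = 4.
|dot| = 4.

4


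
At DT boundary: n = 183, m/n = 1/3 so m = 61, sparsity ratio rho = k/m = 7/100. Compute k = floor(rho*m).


m = 1/3*183 = 61.
rho = 7/100.
rho*m = 7/100*61 = 4.27.
k = floor(4.27) = 4.

4


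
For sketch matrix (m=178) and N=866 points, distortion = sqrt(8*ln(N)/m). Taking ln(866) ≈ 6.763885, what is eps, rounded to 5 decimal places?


ln(866) ≈ 6.763885.
8*ln(N)/m ≈ 8*6.763885/178 ≈ 0.30399483.
eps = sqrt(0.30399483) ≈ 0.5513573 ≈ 0.55136.

0.55136


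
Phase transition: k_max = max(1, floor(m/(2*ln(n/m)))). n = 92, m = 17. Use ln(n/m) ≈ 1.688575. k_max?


n/m = 92/17.
ln(n/m) ≈ 1.688575.
2*ln(n/m) ≈ 3.37715.
m/(2*ln(n/m)) ≈ 17/3.37715 ≈ 5.0338.
floor = 5.
k_max = max(1, 5) = 5.

5


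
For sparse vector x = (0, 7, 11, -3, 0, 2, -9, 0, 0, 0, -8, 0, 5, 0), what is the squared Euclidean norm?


Non-zero entries: [(1, 7), (2, 11), (3, -3), (5, 2), (6, -9), (10, -8), (12, 5)]
Squares: [49, 121, 9, 4, 81, 64, 25]
||x||_2^2 = sum = 353.

353


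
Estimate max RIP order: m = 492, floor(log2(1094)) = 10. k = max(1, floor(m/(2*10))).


floor(log2(1094)) = 10.
2*10 = 20.
m/(2*floor(log2(n))) = 492/20 ≈ 24.6.
floor = 24.
k = max(1, 24) = 24.

24


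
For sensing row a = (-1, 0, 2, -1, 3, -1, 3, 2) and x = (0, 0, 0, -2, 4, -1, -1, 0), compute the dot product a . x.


Non-zero terms: ['-1*-2', '3*4', '-1*-1', '3*-1']
Products: [2, 12, 1, -3]
y = sum = 12.

12


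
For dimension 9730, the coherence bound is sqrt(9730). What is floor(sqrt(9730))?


98^2 = 9604 <= 9730 < 9801 = 99^2, so 98 <= sqrt(9730) < 99.
floor(sqrt(9730)) = 98.

98


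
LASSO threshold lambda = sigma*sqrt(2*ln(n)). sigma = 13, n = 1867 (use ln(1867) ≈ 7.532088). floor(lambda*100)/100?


ln(1867) ≈ 7.532088.
2*ln(n) ≈ 15.064176.
sqrt(2*ln(n)) ≈ sqrt(15.064176) ≈ 3.88126.
lambda ≈ 13*3.88126 = 50.45638.
floor(lambda*100)/100 = 50.45.

50.45


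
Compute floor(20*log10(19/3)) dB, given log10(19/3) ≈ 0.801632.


||x||/||e|| = 19/3.
log10(19/3) ≈ 0.801632.
20*log10(||x||/||e||) ≈ 20*0.801632 = 16.03264.
floor(16.03264) = 16.

16


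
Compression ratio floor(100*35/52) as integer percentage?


100*m/n = 100*35/52 ≈ 67.3077.
floor = 67.

67


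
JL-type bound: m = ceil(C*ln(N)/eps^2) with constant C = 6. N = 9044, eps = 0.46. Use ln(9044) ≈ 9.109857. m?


ln(9044) ≈ 9.109857.
eps^2 = 0.46^2 = 0.2116.
C*ln(N)/eps^2 ≈ 6*9.109857/0.2116 ≈ 258.3135.
m = ceil(258.3135) = 259.

259


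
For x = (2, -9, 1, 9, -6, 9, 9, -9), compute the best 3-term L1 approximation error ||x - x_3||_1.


Sorted |x_i| descending: [9, 9, 9, 9, 9, 6, 2, 1]
Keep top 3: [9, 9, 9]
Tail entries: [9, 9, 6, 2, 1]
L1 error = sum of tail = 27.

27


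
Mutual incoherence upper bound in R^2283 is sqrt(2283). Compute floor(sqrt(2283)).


47^2 = 2209 <= 2283 < 2304 = 48^2, so 47 <= sqrt(2283) < 48.
floor(sqrt(2283)) = 47.

47


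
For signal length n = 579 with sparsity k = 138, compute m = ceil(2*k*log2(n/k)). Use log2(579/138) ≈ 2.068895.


log2(n/k) = log2(579/138) ≈ 2.068895.
2*k*log2(n/k) ≈ 2*138*2.068895 = 571.01502.
m = ceil(571.01502) = 572.

572


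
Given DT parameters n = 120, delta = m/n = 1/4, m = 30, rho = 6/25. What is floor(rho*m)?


m = 1/4*120 = 30.
rho = 6/25.
rho*m = 6/25*30 = 7.2.
k = floor(7.2) = 7.

7


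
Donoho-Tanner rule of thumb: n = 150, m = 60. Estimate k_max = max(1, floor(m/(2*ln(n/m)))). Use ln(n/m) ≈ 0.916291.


n/m = 150/60 = 5/2.
ln(n/m) ≈ 0.916291.
2*ln(n/m) ≈ 1.832582.
m/(2*ln(n/m)) ≈ 60/1.832582 ≈ 32.7407.
floor = 32.
k_max = max(1, 32) = 32.

32


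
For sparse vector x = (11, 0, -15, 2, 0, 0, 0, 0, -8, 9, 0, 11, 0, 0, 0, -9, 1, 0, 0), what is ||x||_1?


Non-zero entries: [(0, 11), (2, -15), (3, 2), (8, -8), (9, 9), (11, 11), (15, -9), (16, 1)]
Absolute values: [11, 15, 2, 8, 9, 11, 9, 1]
||x||_1 = sum = 66.

66


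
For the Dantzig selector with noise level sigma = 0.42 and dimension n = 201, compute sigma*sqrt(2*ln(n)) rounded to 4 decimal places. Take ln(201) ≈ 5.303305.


ln(201) ≈ 5.303305.
2*ln(n) ≈ 10.60661.
sqrt(2*ln(n)) ≈ sqrt(10.60661) ≈ 3.256779.
threshold ≈ 0.42*3.256779 = 1.36784718 ≈ 1.3678.

1.3678


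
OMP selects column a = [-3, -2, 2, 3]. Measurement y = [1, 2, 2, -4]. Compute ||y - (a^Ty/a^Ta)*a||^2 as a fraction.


a^T a = 26.
a^T y = -15.
coeff = -15/26 = -15/26.
||r||^2 = 425/26.

425/26


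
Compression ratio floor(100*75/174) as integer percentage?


100*m/n = 100*75/174 ≈ 43.1034.
floor = 43.

43


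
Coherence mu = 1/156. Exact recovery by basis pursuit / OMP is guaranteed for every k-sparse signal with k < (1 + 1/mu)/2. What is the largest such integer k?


1/mu = 156.
1 + 1/mu = 157.
(1 + 1/mu)/2 = 78.5 is not an integer, so k_max = floor(78.5) = 78.

78


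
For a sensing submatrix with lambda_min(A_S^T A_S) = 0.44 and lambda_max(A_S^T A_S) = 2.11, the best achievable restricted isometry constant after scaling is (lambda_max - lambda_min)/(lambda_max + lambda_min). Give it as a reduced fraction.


lambda_max - lambda_min = 2.11 - 0.44 = 1.67.
lambda_max + lambda_min = 2.11 + 0.44 = 2.55.
delta = 1.67/2.55 = 167/255.

167/255


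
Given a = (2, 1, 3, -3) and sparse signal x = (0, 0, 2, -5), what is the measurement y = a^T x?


Non-zero terms: ['3*2', '-3*-5']
Products: [6, 15]
y = sum = 21.

21


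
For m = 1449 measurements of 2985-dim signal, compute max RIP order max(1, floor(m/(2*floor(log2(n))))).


floor(log2(2985)) = 11.
2*11 = 22.
m/(2*floor(log2(n))) = 1449/22 ≈ 65.8636.
floor = 65.
k = max(1, 65) = 65.

65


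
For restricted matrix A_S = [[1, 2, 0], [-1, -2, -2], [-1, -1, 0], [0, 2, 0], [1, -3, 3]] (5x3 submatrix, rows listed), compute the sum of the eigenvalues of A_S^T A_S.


Sum of eigenvalues of A_S^T A_S = trace(A_S^T A_S) = sum of squared column norms of A_S.
A_S^T A_S diagonal: [4, 22, 13].
trace = 4 + 22 + 13 = 39.

39


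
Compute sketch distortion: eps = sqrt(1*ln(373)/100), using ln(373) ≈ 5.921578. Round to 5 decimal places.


ln(373) ≈ 5.921578.
1*ln(N)/m ≈ 1*5.921578/100 ≈ 0.05921578.
eps = sqrt(0.05921578) ≈ 0.2433429 ≈ 0.24334.

0.24334


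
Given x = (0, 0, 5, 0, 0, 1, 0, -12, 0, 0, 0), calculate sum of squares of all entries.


Non-zero entries: [(2, 5), (5, 1), (7, -12)]
Squares: [25, 1, 144]
||x||_2^2 = sum = 170.

170


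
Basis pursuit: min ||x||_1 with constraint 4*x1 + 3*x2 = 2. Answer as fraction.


Axis intercepts:
  x1 = 1/2, x2 = 0: L1 = 1/2
  x1 = 0, x2 = 2/3: L1 = 2/3
x* = (1/2, 0)
||x*||_1 = 1/2.

1/2


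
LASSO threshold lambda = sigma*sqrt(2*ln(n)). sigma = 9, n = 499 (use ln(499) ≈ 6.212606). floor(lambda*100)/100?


ln(499) ≈ 6.212606.
2*ln(n) ≈ 12.425212.
sqrt(2*ln(n)) ≈ sqrt(12.425212) ≈ 3.524941.
lambda ≈ 9*3.524941 = 31.724469.
floor(lambda*100)/100 = 31.72.

31.72


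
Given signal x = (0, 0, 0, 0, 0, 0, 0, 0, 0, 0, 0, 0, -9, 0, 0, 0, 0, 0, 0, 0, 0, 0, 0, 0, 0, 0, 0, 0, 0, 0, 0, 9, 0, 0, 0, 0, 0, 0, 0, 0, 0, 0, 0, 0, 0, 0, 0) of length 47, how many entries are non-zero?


Non-zero positions: [12, 31].
Sparsity = 2.

2


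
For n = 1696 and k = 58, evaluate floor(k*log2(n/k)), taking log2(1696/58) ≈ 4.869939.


log2(n/k) = log2(1696/58) ≈ 4.869939.
k*log2(n/k) ≈ 58*4.869939 = 282.456462.
floor(282.456462) = 282.

282


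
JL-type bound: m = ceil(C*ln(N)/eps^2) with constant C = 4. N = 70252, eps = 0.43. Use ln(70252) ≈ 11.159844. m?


ln(70252) ≈ 11.159844.
eps^2 = 0.43^2 = 0.1849.
C*ln(N)/eps^2 ≈ 4*11.159844/0.1849 ≈ 241.4244.
m = ceil(241.4244) = 242.

242


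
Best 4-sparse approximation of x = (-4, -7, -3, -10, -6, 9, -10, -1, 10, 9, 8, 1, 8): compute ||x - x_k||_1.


Sorted |x_i| descending: [10, 10, 10, 9, 9, 8, 8, 7, 6, 4, 3, 1, 1]
Keep top 4: [10, 10, 10, 9]
Tail entries: [9, 8, 8, 7, 6, 4, 3, 1, 1]
L1 error = sum of tail = 47.

47


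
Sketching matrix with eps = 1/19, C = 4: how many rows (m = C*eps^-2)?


1/eps = 19.
(1/eps)^2 = 361.
m = 4*361 = 1444.

1444


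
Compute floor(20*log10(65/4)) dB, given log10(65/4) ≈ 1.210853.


||x||/||e|| = 65/4.
log10(65/4) ≈ 1.210853.
20*log10(||x||/||e||) ≈ 20*1.210853 = 24.21706.
floor(24.21706) = 24.

24


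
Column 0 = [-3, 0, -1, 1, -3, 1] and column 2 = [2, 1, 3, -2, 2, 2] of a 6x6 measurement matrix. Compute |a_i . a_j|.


Inner product: -3*2 + 0*1 + -1*3 + 1*-2 + -3*2 + 1*2
Products: [-6, 0, -3, -2, -6, 2]
Sum = -15.
|dot| = 15.

15


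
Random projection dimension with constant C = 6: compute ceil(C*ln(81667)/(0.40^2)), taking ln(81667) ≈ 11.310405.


ln(81667) ≈ 11.310405.
eps^2 = 0.40^2 = 0.16.
C*ln(N)/eps^2 ≈ 6*11.310405/0.16 ≈ 424.1402.
m = ceil(424.1402) = 425.

425


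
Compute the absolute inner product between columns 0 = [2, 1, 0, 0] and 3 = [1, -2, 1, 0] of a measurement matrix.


Inner product: 2*1 + 1*-2 + 0*1 + 0*0
Products: [2, -2, 0, 0]
Sum = 0.
|dot| = 0.

0


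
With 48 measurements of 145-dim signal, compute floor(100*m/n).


100*m/n = 100*48/145 ≈ 33.1034.
floor = 33.

33


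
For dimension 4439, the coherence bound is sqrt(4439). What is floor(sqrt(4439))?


66^2 = 4356 <= 4439 < 4489 = 67^2, so 66 <= sqrt(4439) < 67.
floor(sqrt(4439)) = 66.

66


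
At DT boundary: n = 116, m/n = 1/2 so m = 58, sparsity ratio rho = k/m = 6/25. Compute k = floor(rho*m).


m = 1/2*116 = 58.
rho = 6/25.
rho*m = 6/25*58 = 13.92.
k = floor(13.92) = 13.

13


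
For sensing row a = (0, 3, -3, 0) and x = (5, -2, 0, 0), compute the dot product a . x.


Non-zero terms: ['0*5', '3*-2']
Products: [0, -6]
y = sum = -6.

-6


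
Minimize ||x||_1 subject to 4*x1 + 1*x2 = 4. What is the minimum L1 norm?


Axis intercepts:
  x1 = 1, x2 = 0: L1 = 1
  x1 = 0, x2 = 4: L1 = 4
x* = (1, 0)
||x*||_1 = 1.

1


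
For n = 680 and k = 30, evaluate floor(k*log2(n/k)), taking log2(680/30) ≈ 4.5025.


log2(n/k) = log2(680/30) ≈ 4.5025.
k*log2(n/k) ≈ 30*4.5025 = 135.075.
floor(135.075) = 135.

135


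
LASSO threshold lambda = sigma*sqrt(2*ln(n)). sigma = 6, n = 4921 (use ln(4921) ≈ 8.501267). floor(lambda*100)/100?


ln(4921) ≈ 8.501267.
2*ln(n) ≈ 17.002534.
sqrt(2*ln(n)) ≈ sqrt(17.002534) ≈ 4.123413.
lambda ≈ 6*4.123413 = 24.740478.
floor(lambda*100)/100 = 24.74.

24.74


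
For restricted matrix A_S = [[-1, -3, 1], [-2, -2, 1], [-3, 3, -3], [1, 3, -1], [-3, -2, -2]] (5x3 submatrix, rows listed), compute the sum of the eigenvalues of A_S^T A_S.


Sum of eigenvalues of A_S^T A_S = trace(A_S^T A_S) = sum of squared column norms of A_S.
A_S^T A_S diagonal: [24, 35, 16].
trace = 24 + 35 + 16 = 75.

75


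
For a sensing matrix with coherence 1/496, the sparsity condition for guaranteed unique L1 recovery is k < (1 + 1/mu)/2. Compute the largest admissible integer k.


1/mu = 496.
1 + 1/mu = 497.
(1 + 1/mu)/2 = 248.5 is not an integer, so k_max = floor(248.5) = 248.

248


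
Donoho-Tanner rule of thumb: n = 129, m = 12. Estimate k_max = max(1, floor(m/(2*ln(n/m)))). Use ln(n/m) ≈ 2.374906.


n/m = 129/12 = 43/4.
ln(n/m) ≈ 2.374906.
2*ln(n/m) ≈ 4.749812.
m/(2*ln(n/m)) ≈ 12/4.749812 ≈ 2.5264.
floor = 2.
k_max = max(1, 2) = 2.

2


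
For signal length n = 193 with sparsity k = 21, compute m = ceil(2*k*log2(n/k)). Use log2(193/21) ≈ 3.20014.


log2(n/k) = log2(193/21) ≈ 3.20014.
2*k*log2(n/k) ≈ 2*21*3.20014 = 134.40588.
m = ceil(134.40588) = 135.

135


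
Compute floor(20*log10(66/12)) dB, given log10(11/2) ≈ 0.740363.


||x||/||e|| = 66/12 = 11/2.
log10(11/2) ≈ 0.740363.
20*log10(||x||/||e||) ≈ 20*0.740363 = 14.80726.
floor(14.80726) = 14.

14


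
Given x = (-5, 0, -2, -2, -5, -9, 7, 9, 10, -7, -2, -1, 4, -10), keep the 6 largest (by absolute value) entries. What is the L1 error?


Sorted |x_i| descending: [10, 10, 9, 9, 7, 7, 5, 5, 4, 2, 2, 2, 1, 0]
Keep top 6: [10, 10, 9, 9, 7, 7]
Tail entries: [5, 5, 4, 2, 2, 2, 1, 0]
L1 error = sum of tail = 21.

21


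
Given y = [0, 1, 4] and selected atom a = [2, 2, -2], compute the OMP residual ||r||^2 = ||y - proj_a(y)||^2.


a^T a = 12.
a^T y = -6.
coeff = -6/12 = -1/2.
||r||^2 = 14.

14


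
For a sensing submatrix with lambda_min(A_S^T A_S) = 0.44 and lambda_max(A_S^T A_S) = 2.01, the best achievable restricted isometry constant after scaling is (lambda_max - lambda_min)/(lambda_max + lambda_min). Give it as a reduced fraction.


lambda_max - lambda_min = 2.01 - 0.44 = 1.57.
lambda_max + lambda_min = 2.01 + 0.44 = 2.45.
delta = 1.57/2.45 = 157/245.

157/245


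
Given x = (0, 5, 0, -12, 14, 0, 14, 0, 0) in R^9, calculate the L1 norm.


Non-zero entries: [(1, 5), (3, -12), (4, 14), (6, 14)]
Absolute values: [5, 12, 14, 14]
||x||_1 = sum = 45.

45


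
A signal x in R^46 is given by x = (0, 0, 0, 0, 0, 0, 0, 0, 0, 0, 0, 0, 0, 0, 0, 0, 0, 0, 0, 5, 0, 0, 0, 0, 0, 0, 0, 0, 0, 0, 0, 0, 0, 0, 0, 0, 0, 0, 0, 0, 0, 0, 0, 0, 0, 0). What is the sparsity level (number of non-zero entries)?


Non-zero positions: [19].
Sparsity = 1.

1


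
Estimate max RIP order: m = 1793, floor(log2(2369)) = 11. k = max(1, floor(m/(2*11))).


floor(log2(2369)) = 11.
2*11 = 22.
m/(2*floor(log2(n))) = 1793/22 ≈ 81.5.
floor = 81.
k = max(1, 81) = 81.

81


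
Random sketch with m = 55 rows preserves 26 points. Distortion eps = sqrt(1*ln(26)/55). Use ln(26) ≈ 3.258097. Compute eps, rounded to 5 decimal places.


ln(26) ≈ 3.258097.
1*ln(N)/m ≈ 1*3.258097/55 ≈ 0.05923813.
eps = sqrt(0.05923813) ≈ 0.2433888 ≈ 0.24339.

0.24339


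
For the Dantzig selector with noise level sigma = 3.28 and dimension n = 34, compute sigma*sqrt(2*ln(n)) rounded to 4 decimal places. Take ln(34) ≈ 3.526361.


ln(34) ≈ 3.526361.
2*ln(n) ≈ 7.052722.
sqrt(2*ln(n)) ≈ sqrt(7.052722) ≈ 2.655696.
threshold ≈ 3.28*2.655696 = 8.71068288 ≈ 8.7107.

8.7107


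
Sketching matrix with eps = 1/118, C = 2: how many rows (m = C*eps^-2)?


1/eps = 118.
(1/eps)^2 = 13924.
m = 2*13924 = 27848.

27848


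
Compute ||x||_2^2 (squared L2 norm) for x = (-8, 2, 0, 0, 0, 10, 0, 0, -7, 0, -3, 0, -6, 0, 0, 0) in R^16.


Non-zero entries: [(0, -8), (1, 2), (5, 10), (8, -7), (10, -3), (12, -6)]
Squares: [64, 4, 100, 49, 9, 36]
||x||_2^2 = sum = 262.

262


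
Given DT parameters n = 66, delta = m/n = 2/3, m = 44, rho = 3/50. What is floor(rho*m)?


m = 2/3*66 = 44.
rho = 3/50.
rho*m = 3/50*44 = 2.64.
k = floor(2.64) = 2.

2


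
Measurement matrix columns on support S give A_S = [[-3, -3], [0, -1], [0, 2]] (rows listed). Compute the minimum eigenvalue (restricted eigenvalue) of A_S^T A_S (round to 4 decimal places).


A_S^T A_S = [[9, 9], [9, 14]].
trace = 23.
det = 45.
disc = trace^2 - 4*det = 529 - 4*45 = 349.
sqrt(349) ≈ 18.681542.
lam_min = (23 - sqrt(349))/2 ≈ (23 - 18.681542)/2 = 2.159229 ≈ 2.1592.

2.1592


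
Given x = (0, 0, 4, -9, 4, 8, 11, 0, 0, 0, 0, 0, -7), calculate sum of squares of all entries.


Non-zero entries: [(2, 4), (3, -9), (4, 4), (5, 8), (6, 11), (12, -7)]
Squares: [16, 81, 16, 64, 121, 49]
||x||_2^2 = sum = 347.

347


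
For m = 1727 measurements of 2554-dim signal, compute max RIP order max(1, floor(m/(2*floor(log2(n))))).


floor(log2(2554)) = 11.
2*11 = 22.
m/(2*floor(log2(n))) = 1727/22 ≈ 78.5.
floor = 78.
k = max(1, 78) = 78.

78


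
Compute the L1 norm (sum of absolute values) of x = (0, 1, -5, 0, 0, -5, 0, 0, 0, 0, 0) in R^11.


Non-zero entries: [(1, 1), (2, -5), (5, -5)]
Absolute values: [1, 5, 5]
||x||_1 = sum = 11.

11


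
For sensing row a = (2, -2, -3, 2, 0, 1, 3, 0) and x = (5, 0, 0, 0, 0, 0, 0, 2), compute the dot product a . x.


Non-zero terms: ['2*5', '0*2']
Products: [10, 0]
y = sum = 10.

10


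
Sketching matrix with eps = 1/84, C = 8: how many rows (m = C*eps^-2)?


1/eps = 84.
(1/eps)^2 = 7056.
m = 8*7056 = 56448.

56448


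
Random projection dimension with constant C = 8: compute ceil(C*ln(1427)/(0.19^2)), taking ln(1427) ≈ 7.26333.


ln(1427) ≈ 7.26333.
eps^2 = 0.19^2 = 0.0361.
C*ln(N)/eps^2 ≈ 8*7.26333/0.0361 ≈ 1609.6022.
m = ceil(1609.6022) = 1610.

1610


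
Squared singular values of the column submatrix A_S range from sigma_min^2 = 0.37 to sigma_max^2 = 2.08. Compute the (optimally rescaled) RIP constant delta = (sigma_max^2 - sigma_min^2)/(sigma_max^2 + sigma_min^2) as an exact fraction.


lambda_max - lambda_min = 2.08 - 0.37 = 1.71.
lambda_max + lambda_min = 2.08 + 0.37 = 2.45.
delta = 1.71/2.45 = 171/245.

171/245


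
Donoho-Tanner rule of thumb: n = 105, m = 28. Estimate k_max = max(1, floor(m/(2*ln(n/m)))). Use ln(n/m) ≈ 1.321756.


n/m = 105/28 = 15/4.
ln(n/m) ≈ 1.321756.
2*ln(n/m) ≈ 2.643512.
m/(2*ln(n/m)) ≈ 28/2.643512 ≈ 10.592.
floor = 10.
k_max = max(1, 10) = 10.

10


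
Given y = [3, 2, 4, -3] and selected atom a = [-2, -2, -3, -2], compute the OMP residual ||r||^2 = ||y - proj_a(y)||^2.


a^T a = 21.
a^T y = -16.
coeff = -16/21 = -16/21.
||r||^2 = 542/21.

542/21


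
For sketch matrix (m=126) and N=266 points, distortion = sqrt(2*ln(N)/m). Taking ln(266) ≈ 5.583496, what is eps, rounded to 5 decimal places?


ln(266) ≈ 5.583496.
2*ln(N)/m ≈ 2*5.583496/126 ≈ 0.08862692.
eps = sqrt(0.08862692) ≈ 0.2977027 ≈ 0.29770.

0.29770


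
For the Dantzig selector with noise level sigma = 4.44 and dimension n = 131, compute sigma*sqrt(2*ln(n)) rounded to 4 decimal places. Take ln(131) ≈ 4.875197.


ln(131) ≈ 4.875197.
2*ln(n) ≈ 9.750394.
sqrt(2*ln(n)) ≈ sqrt(9.750394) ≈ 3.122562.
threshold ≈ 4.44*3.122562 = 13.86417528 ≈ 13.8642.

13.8642


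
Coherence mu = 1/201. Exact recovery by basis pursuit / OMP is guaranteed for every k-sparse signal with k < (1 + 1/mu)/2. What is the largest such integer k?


1/mu = 201.
1 + 1/mu = 202.
(1 + 1/mu)/2 = 101 is an integer and the inequality is strict, so k_max = 101 - 1 = 100.

100


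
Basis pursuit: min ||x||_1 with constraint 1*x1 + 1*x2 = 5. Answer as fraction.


Axis intercepts:
  x1 = 5, x2 = 0: L1 = 5
  x1 = 0, x2 = 5: L1 = 5
x* = (5, 0)
||x*||_1 = 5.

5


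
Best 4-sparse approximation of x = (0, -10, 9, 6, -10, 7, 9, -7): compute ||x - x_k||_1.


Sorted |x_i| descending: [10, 10, 9, 9, 7, 7, 6, 0]
Keep top 4: [10, 10, 9, 9]
Tail entries: [7, 7, 6, 0]
L1 error = sum of tail = 20.

20


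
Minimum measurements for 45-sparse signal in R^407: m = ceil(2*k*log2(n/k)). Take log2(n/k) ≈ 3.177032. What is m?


log2(n/k) = log2(407/45) ≈ 3.177032.
2*k*log2(n/k) ≈ 2*45*3.177032 = 285.93288.
m = ceil(285.93288) = 286.

286


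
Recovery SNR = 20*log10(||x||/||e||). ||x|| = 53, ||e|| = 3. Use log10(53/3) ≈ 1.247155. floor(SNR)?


||x||/||e|| = 53/3.
log10(53/3) ≈ 1.247155.
20*log10(||x||/||e||) ≈ 20*1.247155 = 24.9431.
floor(24.9431) = 24.

24


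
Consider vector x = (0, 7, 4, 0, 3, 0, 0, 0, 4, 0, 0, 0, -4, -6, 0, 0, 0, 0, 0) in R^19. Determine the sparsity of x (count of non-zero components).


Non-zero positions: [1, 2, 4, 8, 12, 13].
Sparsity = 6.

6


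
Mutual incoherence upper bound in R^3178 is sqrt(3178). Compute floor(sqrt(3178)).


56^2 = 3136 <= 3178 < 3249 = 57^2, so 56 <= sqrt(3178) < 57.
floor(sqrt(3178)) = 56.

56


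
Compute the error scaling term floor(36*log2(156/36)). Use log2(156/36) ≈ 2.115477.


log2(n/k) = log2(156/36) ≈ 2.115477.
k*log2(n/k) ≈ 36*2.115477 = 76.157172.
floor(76.157172) = 76.

76


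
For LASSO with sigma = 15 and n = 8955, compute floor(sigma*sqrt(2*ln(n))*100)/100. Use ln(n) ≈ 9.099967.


ln(8955) ≈ 9.099967.
2*ln(n) ≈ 18.199934.
sqrt(2*ln(n)) ≈ sqrt(18.199934) ≈ 4.266138.
lambda ≈ 15*4.266138 = 63.99207.
floor(lambda*100)/100 = 63.99.

63.99


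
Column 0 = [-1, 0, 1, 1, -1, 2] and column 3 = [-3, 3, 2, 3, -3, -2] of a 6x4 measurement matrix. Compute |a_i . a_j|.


Inner product: -1*-3 + 0*3 + 1*2 + 1*3 + -1*-3 + 2*-2
Products: [3, 0, 2, 3, 3, -4]
Sum = 7.
|dot| = 7.

7


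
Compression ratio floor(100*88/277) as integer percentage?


100*m/n = 100*88/277 ≈ 31.769.
floor = 31.

31


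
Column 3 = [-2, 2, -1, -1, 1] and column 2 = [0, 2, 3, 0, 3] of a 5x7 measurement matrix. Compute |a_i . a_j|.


Inner product: -2*0 + 2*2 + -1*3 + -1*0 + 1*3
Products: [0, 4, -3, 0, 3]
Sum = 4.
|dot| = 4.

4


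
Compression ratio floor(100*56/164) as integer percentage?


100*m/n = 100*56/164 ≈ 34.1463.
floor = 34.

34


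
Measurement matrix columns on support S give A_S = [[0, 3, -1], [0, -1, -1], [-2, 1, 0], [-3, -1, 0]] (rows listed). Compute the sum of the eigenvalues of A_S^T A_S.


Sum of eigenvalues of A_S^T A_S = trace(A_S^T A_S) = sum of squared column norms of A_S.
A_S^T A_S diagonal: [13, 12, 2].
trace = 13 + 12 + 2 = 27.

27


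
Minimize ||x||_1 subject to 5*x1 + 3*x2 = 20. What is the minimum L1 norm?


Axis intercepts:
  x1 = 4, x2 = 0: L1 = 4
  x1 = 0, x2 = 20/3: L1 = 20/3
x* = (4, 0)
||x*||_1 = 4.

4


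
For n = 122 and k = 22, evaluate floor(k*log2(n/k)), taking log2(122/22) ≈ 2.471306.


log2(n/k) = log2(122/22) ≈ 2.471306.
k*log2(n/k) ≈ 22*2.471306 = 54.368732.
floor(54.368732) = 54.

54


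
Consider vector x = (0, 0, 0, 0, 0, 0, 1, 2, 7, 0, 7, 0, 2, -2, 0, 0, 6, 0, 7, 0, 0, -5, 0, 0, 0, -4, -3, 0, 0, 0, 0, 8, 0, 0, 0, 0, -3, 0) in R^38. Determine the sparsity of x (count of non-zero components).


Non-zero positions: [6, 7, 8, 10, 12, 13, 16, 18, 21, 25, 26, 31, 36].
Sparsity = 13.

13


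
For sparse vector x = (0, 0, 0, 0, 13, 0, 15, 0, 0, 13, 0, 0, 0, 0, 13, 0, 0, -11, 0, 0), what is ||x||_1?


Non-zero entries: [(4, 13), (6, 15), (9, 13), (14, 13), (17, -11)]
Absolute values: [13, 15, 13, 13, 11]
||x||_1 = sum = 65.

65


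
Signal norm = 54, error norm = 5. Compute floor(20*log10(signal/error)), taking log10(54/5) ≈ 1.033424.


||x||/||e|| = 54/5.
log10(54/5) ≈ 1.033424.
20*log10(||x||/||e||) ≈ 20*1.033424 = 20.66848.
floor(20.66848) = 20.

20


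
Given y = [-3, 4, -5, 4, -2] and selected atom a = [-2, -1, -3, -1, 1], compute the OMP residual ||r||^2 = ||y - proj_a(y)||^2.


a^T a = 16.
a^T y = 11.
coeff = 11/16 = 11/16.
||r||^2 = 999/16.

999/16


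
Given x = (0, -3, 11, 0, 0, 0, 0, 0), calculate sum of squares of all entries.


Non-zero entries: [(1, -3), (2, 11)]
Squares: [9, 121]
||x||_2^2 = sum = 130.

130


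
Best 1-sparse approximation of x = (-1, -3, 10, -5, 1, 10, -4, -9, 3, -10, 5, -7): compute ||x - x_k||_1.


Sorted |x_i| descending: [10, 10, 10, 9, 7, 5, 5, 4, 3, 3, 1, 1]
Keep top 1: [10]
Tail entries: [10, 10, 9, 7, 5, 5, 4, 3, 3, 1, 1]
L1 error = sum of tail = 58.

58


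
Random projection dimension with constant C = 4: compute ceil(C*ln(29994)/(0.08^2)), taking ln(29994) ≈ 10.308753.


ln(29994) ≈ 10.308753.
eps^2 = 0.08^2 = 0.0064.
C*ln(N)/eps^2 ≈ 4*10.308753/0.0064 ≈ 6442.9706.
m = ceil(6442.9706) = 6443.

6443


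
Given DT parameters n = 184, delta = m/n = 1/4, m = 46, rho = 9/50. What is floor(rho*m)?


m = 1/4*184 = 46.
rho = 9/50.
rho*m = 9/50*46 = 8.28.
k = floor(8.28) = 8.

8


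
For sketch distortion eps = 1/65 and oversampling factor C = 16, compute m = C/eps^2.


1/eps = 65.
(1/eps)^2 = 4225.
m = 16*4225 = 67600.

67600


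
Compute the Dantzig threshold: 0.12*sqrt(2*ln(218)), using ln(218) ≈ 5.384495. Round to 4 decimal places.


ln(218) ≈ 5.384495.
2*ln(n) ≈ 10.76899.
sqrt(2*ln(n)) ≈ sqrt(10.76899) ≈ 3.281614.
threshold ≈ 0.12*3.281614 = 0.39379368 ≈ 0.3938.

0.3938


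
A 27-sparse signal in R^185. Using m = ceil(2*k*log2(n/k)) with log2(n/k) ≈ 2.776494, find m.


log2(n/k) = log2(185/27) ≈ 2.776494.
2*k*log2(n/k) ≈ 2*27*2.776494 = 149.930676.
m = ceil(149.930676) = 150.

150


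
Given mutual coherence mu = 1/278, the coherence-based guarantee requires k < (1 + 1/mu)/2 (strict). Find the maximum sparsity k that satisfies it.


1/mu = 278.
1 + 1/mu = 279.
(1 + 1/mu)/2 = 139.5 is not an integer, so k_max = floor(139.5) = 139.

139


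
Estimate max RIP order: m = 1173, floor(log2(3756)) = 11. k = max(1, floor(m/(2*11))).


floor(log2(3756)) = 11.
2*11 = 22.
m/(2*floor(log2(n))) = 1173/22 ≈ 53.3182.
floor = 53.
k = max(1, 53) = 53.

53


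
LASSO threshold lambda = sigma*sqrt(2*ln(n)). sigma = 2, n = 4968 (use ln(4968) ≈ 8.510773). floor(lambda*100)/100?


ln(4968) ≈ 8.510773.
2*ln(n) ≈ 17.021546.
sqrt(2*ln(n)) ≈ sqrt(17.021546) ≈ 4.125718.
lambda ≈ 2*4.125718 = 8.251436.
floor(lambda*100)/100 = 8.25.

8.25


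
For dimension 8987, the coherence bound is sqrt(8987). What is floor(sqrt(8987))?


94^2 = 8836 <= 8987 < 9025 = 95^2, so 94 <= sqrt(8987) < 95.
floor(sqrt(8987)) = 94.

94


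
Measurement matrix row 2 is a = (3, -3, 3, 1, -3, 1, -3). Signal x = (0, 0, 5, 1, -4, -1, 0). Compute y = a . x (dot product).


Non-zero terms: ['3*5', '1*1', '-3*-4', '1*-1']
Products: [15, 1, 12, -1]
y = sum = 27.

27


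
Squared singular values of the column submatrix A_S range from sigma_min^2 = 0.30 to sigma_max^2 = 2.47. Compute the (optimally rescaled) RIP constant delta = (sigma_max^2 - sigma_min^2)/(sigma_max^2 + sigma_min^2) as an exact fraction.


lambda_max - lambda_min = 2.47 - 0.30 = 2.17.
lambda_max + lambda_min = 2.47 + 0.30 = 2.77.
delta = 2.17/2.77 = 217/277.

217/277


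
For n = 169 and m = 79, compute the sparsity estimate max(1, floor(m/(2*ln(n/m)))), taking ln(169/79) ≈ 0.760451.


n/m = 169/79.
ln(n/m) ≈ 0.760451.
2*ln(n/m) ≈ 1.520902.
m/(2*ln(n/m)) ≈ 79/1.520902 ≈ 51.9429.
floor = 51.
k_max = max(1, 51) = 51.

51


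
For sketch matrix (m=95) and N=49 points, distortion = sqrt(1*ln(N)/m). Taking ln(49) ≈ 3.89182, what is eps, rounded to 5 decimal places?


ln(49) ≈ 3.89182.
1*ln(N)/m ≈ 1*3.89182/95 ≈ 0.04096653.
eps = sqrt(0.04096653) ≈ 0.2024019 ≈ 0.20240.

0.20240


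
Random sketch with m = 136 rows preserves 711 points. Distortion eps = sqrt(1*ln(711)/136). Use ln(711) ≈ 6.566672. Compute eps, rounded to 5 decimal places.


ln(711) ≈ 6.566672.
1*ln(N)/m ≈ 1*6.566672/136 ≈ 0.04828435.
eps = sqrt(0.04828435) ≈ 0.219737 ≈ 0.21974.

0.21974


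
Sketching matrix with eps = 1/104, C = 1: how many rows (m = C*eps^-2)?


1/eps = 104.
(1/eps)^2 = 10816.
m = 1*10816 = 10816.

10816


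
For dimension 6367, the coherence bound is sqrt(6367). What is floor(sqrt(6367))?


79^2 = 6241 <= 6367 < 6400 = 80^2, so 79 <= sqrt(6367) < 80.
floor(sqrt(6367)) = 79.

79


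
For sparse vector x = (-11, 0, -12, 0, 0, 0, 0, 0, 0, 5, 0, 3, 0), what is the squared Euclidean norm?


Non-zero entries: [(0, -11), (2, -12), (9, 5), (11, 3)]
Squares: [121, 144, 25, 9]
||x||_2^2 = sum = 299.

299


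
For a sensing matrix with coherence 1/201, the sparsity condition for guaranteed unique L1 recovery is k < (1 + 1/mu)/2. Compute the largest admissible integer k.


1/mu = 201.
1 + 1/mu = 202.
(1 + 1/mu)/2 = 101 is an integer and the inequality is strict, so k_max = 101 - 1 = 100.

100


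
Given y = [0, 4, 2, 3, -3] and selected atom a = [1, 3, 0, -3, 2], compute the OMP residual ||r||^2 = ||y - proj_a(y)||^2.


a^T a = 23.
a^T y = -3.
coeff = -3/23 = -3/23.
||r||^2 = 865/23.

865/23


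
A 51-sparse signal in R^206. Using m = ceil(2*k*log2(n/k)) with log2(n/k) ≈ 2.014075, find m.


log2(n/k) = log2(206/51) ≈ 2.014075.
2*k*log2(n/k) ≈ 2*51*2.014075 = 205.43565.
m = ceil(205.43565) = 206.

206


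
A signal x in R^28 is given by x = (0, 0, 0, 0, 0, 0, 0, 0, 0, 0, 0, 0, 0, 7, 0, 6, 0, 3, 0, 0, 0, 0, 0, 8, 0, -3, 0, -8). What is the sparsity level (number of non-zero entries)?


Non-zero positions: [13, 15, 17, 23, 25, 27].
Sparsity = 6.

6


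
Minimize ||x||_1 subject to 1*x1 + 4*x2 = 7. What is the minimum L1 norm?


Axis intercepts:
  x1 = 7, x2 = 0: L1 = 7
  x1 = 0, x2 = 7/4: L1 = 7/4
x* = (0, 7/4)
||x*||_1 = 7/4.

7/4


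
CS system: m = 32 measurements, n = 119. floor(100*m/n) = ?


100*m/n = 100*32/119 ≈ 26.8908.
floor = 26.

26


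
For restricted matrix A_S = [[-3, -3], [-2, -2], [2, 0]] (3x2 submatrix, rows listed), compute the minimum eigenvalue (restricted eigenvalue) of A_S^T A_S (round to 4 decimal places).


A_S^T A_S = [[17, 13], [13, 13]].
trace = 30.
det = 52.
disc = trace^2 - 4*det = 900 - 4*52 = 692.
sqrt(692) ≈ 26.305893.
lam_min = (30 - sqrt(692))/2 ≈ (30 - 26.305893)/2 = 1.8470535 ≈ 1.8471.

1.8471


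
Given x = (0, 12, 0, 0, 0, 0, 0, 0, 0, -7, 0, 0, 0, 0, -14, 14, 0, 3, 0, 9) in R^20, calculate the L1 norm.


Non-zero entries: [(1, 12), (9, -7), (14, -14), (15, 14), (17, 3), (19, 9)]
Absolute values: [12, 7, 14, 14, 3, 9]
||x||_1 = sum = 59.

59


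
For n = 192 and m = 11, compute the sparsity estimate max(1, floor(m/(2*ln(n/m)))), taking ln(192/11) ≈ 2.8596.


n/m = 192/11.
ln(n/m) ≈ 2.8596.
2*ln(n/m) ≈ 5.7192.
m/(2*ln(n/m)) ≈ 11/5.7192 ≈ 1.9233.
floor = 1.
k_max = max(1, 1) = 1.

1
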